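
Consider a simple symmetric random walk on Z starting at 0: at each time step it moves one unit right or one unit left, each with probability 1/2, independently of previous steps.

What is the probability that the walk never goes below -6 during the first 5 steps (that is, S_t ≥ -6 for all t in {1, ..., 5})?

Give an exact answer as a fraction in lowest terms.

Let f(t,s) = #length-t paths at position s with S_1..S_t all ≥ -6.
f(t,s) = f(t-1,s-1) + f(t-1,s+1) for s ≥ -6; f(t,s) = 0 for s < -6.
t=0: f(0,0)=1
t=1: f(1,-1)=1 f(1,1)=1
t=2: f(2,-2)=1 f(2,0)=2 f(2,2)=1
t=3: f(3,-3)=1 f(3,-1)=3 f(3,1)=3 f(3,3)=1
t=4: f(4,-4)=1 f(4,-2)=4 f(4,0)=6 f(4,2)=4 f(4,4)=1
t=5: f(5,-5)=1 f(5,-3)=5 f(5,-1)=10 f(5,1)=10 f(5,3)=5 f(5,5)=1
Σ_s f(5,s) = 32
P = 32/32 = 1

Answer: 1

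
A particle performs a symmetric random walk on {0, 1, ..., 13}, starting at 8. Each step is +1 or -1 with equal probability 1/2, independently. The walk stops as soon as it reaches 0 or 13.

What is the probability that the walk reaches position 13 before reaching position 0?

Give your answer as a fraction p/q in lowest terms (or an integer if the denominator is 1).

Symmetric walk (p = 1/2): the harmonic-function argument gives P(hit 13 before 0 | start at 8) = a/N.
P = 8/13 = 8/13

Answer: 8/13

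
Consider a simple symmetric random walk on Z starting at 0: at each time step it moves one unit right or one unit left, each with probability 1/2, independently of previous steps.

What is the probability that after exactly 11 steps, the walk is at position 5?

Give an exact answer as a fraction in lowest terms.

Answer: 165/2048

Derivation:
To reach position 5 after 11 steps: need 8 steps of +1 and 3 of -1.
Favorable paths: C(11,8) = 165
Total paths: 2^11 = 2048
P = 165/2048 = 165/2048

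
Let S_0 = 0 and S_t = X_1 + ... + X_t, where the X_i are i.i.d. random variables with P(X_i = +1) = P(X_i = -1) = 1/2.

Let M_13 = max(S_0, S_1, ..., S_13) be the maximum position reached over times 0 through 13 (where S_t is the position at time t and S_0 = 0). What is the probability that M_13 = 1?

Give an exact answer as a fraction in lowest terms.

Let M_13 = max(S_0,...,S_13). Use the reflection principle: for j ≥ 1, #{paths with M_13 ≥ j} = #{S_13 ≥ j} + #{S_13 ≥ j+1}.
By reflection, #{M_13 ≥ 1} = #{S_13 ≥ 1} + #{S_13 ≥ 2} = 4096 + 2380 = 6476.
#{M_13 ≥ 2} = #{S_13 ≥ 2} + #{S_13 ≥ 3} = 2380 + 2380 = 4760.
#{M_13 = 1} = 6476 - 4760 = 1716.
P(M_13 = 1) = 1716/8192 = 429/2048

Answer: 429/2048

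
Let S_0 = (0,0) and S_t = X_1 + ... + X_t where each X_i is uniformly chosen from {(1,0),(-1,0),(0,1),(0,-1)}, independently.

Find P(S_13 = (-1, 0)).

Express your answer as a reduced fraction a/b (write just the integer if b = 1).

Answer: 184041/4194304

Derivation:
Let h be the number of horizontal steps (so 13-h are vertical). To end at (-1,0) need (h-1)/2 right-steps and ((13-h)+0)/2 up-steps.
Sum over h with 1 ≤ h ≤ 13, h ≡ 1 (mod 2), 13-h ≡ 0 (mod 2):
h=1: C(13,1)·C(1,0)·C(12,6) = 13·1·924 = 12012
h=3: C(13,3)·C(3,1)·C(10,5) = 286·3·252 = 216216
h=5: C(13,5)·C(5,2)·C(8,4) = 1287·10·70 = 900900
h=7: C(13,7)·C(7,3)·C(6,3) = 1716·35·20 = 1201200
h=9: C(13,9)·C(9,4)·C(4,2) = 715·126·6 = 540540
h=11: C(13,11)·C(11,5)·C(2,1) = 78·462·2 = 72072
h=13: C(13,13)·C(13,6)·C(0,0) = 1·1716·1 = 1716
Total favorable: 2944656
Total paths: 4^13 = 67108864
P = 2944656/67108864 = 184041/4194304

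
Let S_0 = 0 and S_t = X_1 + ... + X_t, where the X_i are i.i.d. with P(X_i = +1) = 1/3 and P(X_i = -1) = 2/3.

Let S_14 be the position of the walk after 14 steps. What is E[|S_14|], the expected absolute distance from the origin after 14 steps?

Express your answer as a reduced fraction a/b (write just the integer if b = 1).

Answer: 7949522/1594323

Derivation:
S_14 takes values m ≡ 0 (mod 2) with |m| ≤ 14; P(S_14=m) = C(14,(14+m)/2) · (1/3)^((14+m)/2) · (2/3)^((14-m)/2).
Distribution: P(S=-14)=16384/4782969, P(S=-12)=114688/4782969, P(S=-10)=372736/4782969, P(S=-8)=745472/4782969, P(S=-6)=1025024/4782969, P(S=-4)=1025024/4782969, P(S=-2)=256256/1594323, P(S=0)=146432/1594323, P(S=2)=64064/1594323, P(S=4)=64064/4782969, P(S=6)=16016/4782969, P(S=8)=2912/4782969, P(S=10)=364/4782969, P(S=12)=28/4782969, P(S=14)=1/4782969
E[|S_14|] = Σ_m |m|·P(S_14=m) = 7949522/1594323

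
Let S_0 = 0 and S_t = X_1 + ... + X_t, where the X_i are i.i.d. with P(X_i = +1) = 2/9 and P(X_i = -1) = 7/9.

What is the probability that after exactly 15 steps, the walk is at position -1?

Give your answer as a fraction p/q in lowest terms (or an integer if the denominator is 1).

To reach position -1 after 15 steps: need 7 steps of +1 and 8 steps of -1.
Number of such sequences: C(15,7) = 6435
Each has probability (2/9)^7 · (7/9)^8 = 737894528/205891132094649
P = 6435 · 737894528/205891132094649 = 527594587520/22876792454961

Answer: 527594587520/22876792454961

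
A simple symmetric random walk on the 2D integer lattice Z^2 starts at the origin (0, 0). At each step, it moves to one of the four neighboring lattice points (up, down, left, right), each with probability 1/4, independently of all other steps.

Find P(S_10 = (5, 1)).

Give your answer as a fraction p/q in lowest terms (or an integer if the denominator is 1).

Let h be the number of horizontal steps (so 10-h are vertical). To end at (5,1) need (h+5)/2 right-steps and ((10-h)+1)/2 up-steps.
Sum over h with 5 ≤ h ≤ 9, h ≡ 1 (mod 2), 10-h ≡ 1 (mod 2):
h=5: C(10,5)·C(5,5)·C(5,3) = 252·1·10 = 2520
h=7: C(10,7)·C(7,6)·C(3,2) = 120·7·3 = 2520
h=9: C(10,9)·C(9,7)·C(1,1) = 10·36·1 = 360
Total favorable: 5400
Total paths: 4^10 = 1048576
P = 5400/1048576 = 675/131072

Answer: 675/131072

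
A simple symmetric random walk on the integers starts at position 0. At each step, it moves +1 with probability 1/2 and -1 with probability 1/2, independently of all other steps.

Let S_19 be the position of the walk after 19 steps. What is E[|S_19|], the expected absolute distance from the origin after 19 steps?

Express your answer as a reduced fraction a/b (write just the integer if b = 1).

Answer: 230945/65536

Derivation:
S_19 takes values m ≡ 1 (mod 2) with |m| ≤ 19; P(S_19=m) = C(19,(19+m)/2)/2^19.
Total paths: 2^19 = 524288
Distribution: P(S=-19)=1/524288, P(S=-17)=19/524288, P(S=-15)=171/524288, P(S=-13)=969/524288, P(S=-11)=3876/524288, P(S=-9)=11628/524288, P(S=-7)=27132/524288, P(S=-5)=50388/524288, P(S=-3)=75582/524288, P(S=-1)=92378/524288, P(S=1)=92378/524288, P(S=3)=75582/524288, P(S=5)=50388/524288, P(S=7)=27132/524288, P(S=9)=11628/524288, P(S=11)=3876/524288, P(S=13)=969/524288, P(S=15)=171/524288, P(S=17)=19/524288, P(S=19)=1/524288
E[|S_19|] = Σ_m |m|·P(S_19=m) = 1847560/524288 = 230945/65536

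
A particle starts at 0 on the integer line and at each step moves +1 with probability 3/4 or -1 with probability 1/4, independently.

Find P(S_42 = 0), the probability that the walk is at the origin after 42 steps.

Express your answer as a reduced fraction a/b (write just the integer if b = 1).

To be at 0 after 42 steps: need exactly 21 steps of +1 and 21 of -1.
Number of such sequences: C(42,21) = 538257874440
Each has probability (3/4)^21 · (1/4)^21 = 10460353203/19342813113834066795298816
P = 538257874440 · 10460353203/19342813113834066795298816 = 703795935117303228915/2417851639229258349412352

Answer: 703795935117303228915/2417851639229258349412352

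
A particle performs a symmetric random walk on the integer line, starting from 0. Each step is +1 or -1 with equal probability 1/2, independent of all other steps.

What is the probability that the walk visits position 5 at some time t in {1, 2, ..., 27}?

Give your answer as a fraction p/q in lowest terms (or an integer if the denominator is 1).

Count via complement. Let g(t,s) = #length-t paths at position s with S_1..S_t all ≠ 5.
g(t,s) = g(t-1,s-1) + g(t-1,s+1) for s ≠ 5; g(t,5) = 0.
t=0: g(0,0)=1
t=1: g(1,-1)=1 g(1,1)=1
t=2: g(2,-2)=1 g(2,0)=2 g(2,2)=1
t=3: g(3,-3)=1 g(3,-1)=3 g(3,1)=3 g(3,3)=1
t=4: g(4,-4)=1 g(4,-2)=4 g(4,0)=6 g(4,2)=4 g(4,4)=1
t=5: g(5,-5)=1 g(5,-3)=5 g(5,-1)=10 g(5,1)=10 g(5,3)=5
t=6: g(6,-6)=1 g(6,-4)=6 g(6,-2)=15 g(6,0)=20 g(6,2)=15 g(6,4)=5
t=7: g(7,-7)=1 g(7,-5)=7 g(7,-3)=21 g(7,-1)=35 g(7,1)=35 g(7,3)=20
t=8: g(8,-8)=1 g(8,-6)=8 g(8,-4)=28 g(8,-2)=56 g(8,0)=70 g(8,2)=55 g(8,4)=20
t=9: g(9,-9)=1 g(9,-7)=9 g(9,-5)=36 g(9,-3)=84 g(9,-1)=126 g(9,1)=125 g(9,3)=75
t=10: g(10,-10)=1 g(10,-8)=10 g(10,-6)=45 g(10,-4)=120 g(10,-2)=210 g(10,0)=251 g(10,2)=200 g(10,4)=75
t=11: g(11,-11)=1 g(11,-9)=11 g(11,-7)=55 g(11,-5)=165 g(11,-3)=330 g(11,-1)=461 g(11,1)=451 g(11,3)=275
t=12: g(12,-12)=1 g(12,-10)=12 g(12,-8)=66 g(12,-6)=220 g(12,-4)=495 g(12,-2)=791 g(12,0)=912 g(12,2)=726 g(12,4)=275
t=13: g(13,-13)=1 g(13,-11)=13 g(13,-9)=78 g(13,-7)=286 g(13,-5)=715 g(13,-3)=1286 g(13,-1)=1703 g(13,1)=1638 g(13,3)=1001
t=14: g(14,-14)=1 g(14,-12)=14 g(14,-10)=91 g(14,-8)=364 g(14,-6)=1001 g(14,-4)=2001 g(14,-2)=2989 g(14,0)=3341 g(14,2)=2639 g(14,4)=1001
t=15: g(15,-15)=1 g(15,-13)=15 g(15,-11)=105 g(15,-9)=455 g(15,-7)=1365 g(15,-5)=3002 g(15,-3)=4990 g(15,-1)=6330 g(15,1)=5980 g(15,3)=3640
t=16: g(16,-16)=1 g(16,-14)=16 g(16,-12)=120 g(16,-10)=560 g(16,-8)=1820 g(16,-6)=4367 g(16,-4)=7992 g(16,-2)=11320 g(16,0)=12310 g(16,2)=9620 g(16,4)=3640
t=17: g(17,-17)=1 g(17,-15)=17 g(17,-13)=136 g(17,-11)=680 g(17,-9)=2380 g(17,-7)=6187 g(17,-5)=12359 g(17,-3)=19312 g(17,-1)=23630 g(17,1)=21930 g(17,3)=13260
t=18: g(18,-18)=1 g(18,-16)=18 g(18,-14)=153 g(18,-12)=816 g(18,-10)=3060 g(18,-8)=8567 g(18,-6)=18546 g(18,-4)=31671 g(18,-2)=42942 g(18,0)=45560 g(18,2)=35190 g(18,4)=13260
t=19: g(19,-19)=1 g(19,-17)=19 g(19,-15)=171 g(19,-13)=969 g(19,-11)=3876 g(19,-9)=11627 g(19,-7)=27113 g(19,-5)=50217 g(19,-3)=74613 g(19,-1)=88502 g(19,1)=80750 g(19,3)=48450
t=20: g(20,-20)=1 g(20,-18)=20 g(20,-16)=190 g(20,-14)=1140 g(20,-12)=4845 g(20,-10)=15503 g(20,-8)=38740 g(20,-6)=77330 g(20,-4)=124830 g(20,-2)=163115 g(20,0)=169252 g(20,2)=129200 g(20,4)=48450
t=21: g(21,-21)=1 g(21,-19)=21 g(21,-17)=210 g(21,-15)=1330 g(21,-13)=5985 g(21,-11)=20348 g(21,-9)=54243 g(21,-7)=116070 g(21,-5)=202160 g(21,-3)=287945 g(21,-1)=332367 g(21,1)=298452 g(21,3)=177650
t=22: g(22,-22)=1 g(22,-20)=22 g(22,-18)=231 g(22,-16)=1540 g(22,-14)=7315 g(22,-12)=26333 g(22,-10)=74591 g(22,-8)=170313 g(22,-6)=318230 g(22,-4)=490105 g(22,-2)=620312 g(22,0)=630819 g(22,2)=476102 g(22,4)=177650
t=23: g(23,-23)=1 g(23,-21)=23 g(23,-19)=253 g(23,-17)=1771 g(23,-15)=8855 g(23,-13)=33648 g(23,-11)=100924 g(23,-9)=244904 g(23,-7)=488543 g(23,-5)=808335 g(23,-3)=1110417 g(23,-1)=1251131 g(23,1)=1106921 g(23,3)=653752
t=24: g(24,-24)=1 g(24,-22)=24 g(24,-20)=276 g(24,-18)=2024 g(24,-16)=10626 g(24,-14)=42503 g(24,-12)=134572 g(24,-10)=345828 g(24,-8)=733447 g(24,-6)=1296878 g(24,-4)=1918752 g(24,-2)=2361548 g(24,0)=2358052 g(24,2)=1760673 g(24,4)=653752
t=25: g(25,-25)=1 g(25,-23)=25 g(25,-21)=300 g(25,-19)=2300 g(25,-17)=12650 g(25,-15)=53129 g(25,-13)=177075 g(25,-11)=480400 g(25,-9)=1079275 g(25,-7)=2030325 g(25,-5)=3215630 g(25,-3)=4280300 g(25,-1)=4719600 g(25,1)=4118725 g(25,3)=2414425
t=26: g(26,-26)=1 g(26,-24)=26 g(26,-22)=325 g(26,-20)=2600 g(26,-18)=14950 g(26,-16)=65779 g(26,-14)=230204 g(26,-12)=657475 g(26,-10)=1559675 g(26,-8)=3109600 g(26,-6)=5245955 g(26,-4)=7495930 g(26,-2)=8999900 g(26,0)=8838325 g(26,2)=6533150 g(26,4)=2414425
t=27: g(27,-27)=1 g(27,-25)=27 g(27,-23)=351 g(27,-21)=2925 g(27,-19)=17550 g(27,-17)=80729 g(27,-15)=295983 g(27,-13)=887679 g(27,-11)=2217150 g(27,-9)=4669275 g(27,-7)=8355555 g(27,-5)=12741885 g(27,-3)=16495830 g(27,-1)=17838225 g(27,1)=15371475 g(27,3)=8947575
Paths never hitting 5: Σ_s g(27,s) = 87922215
Paths hitting 5: 2^27 - 87922215 = 46295513
P = 46295513/134217728 = 46295513/134217728

Answer: 46295513/134217728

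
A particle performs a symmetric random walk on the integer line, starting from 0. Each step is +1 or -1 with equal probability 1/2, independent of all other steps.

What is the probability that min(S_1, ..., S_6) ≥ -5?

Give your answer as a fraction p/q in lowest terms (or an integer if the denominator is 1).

Let f(t,s) = #length-t paths at position s with S_1..S_t all ≥ -5.
f(t,s) = f(t-1,s-1) + f(t-1,s+1) for s ≥ -5; f(t,s) = 0 for s < -5.
t=0: f(0,0)=1
t=1: f(1,-1)=1 f(1,1)=1
t=2: f(2,-2)=1 f(2,0)=2 f(2,2)=1
t=3: f(3,-3)=1 f(3,-1)=3 f(3,1)=3 f(3,3)=1
t=4: f(4,-4)=1 f(4,-2)=4 f(4,0)=6 f(4,2)=4 f(4,4)=1
t=5: f(5,-5)=1 f(5,-3)=5 f(5,-1)=10 f(5,1)=10 f(5,3)=5 f(5,5)=1
t=6: f(6,-4)=6 f(6,-2)=15 f(6,0)=20 f(6,2)=15 f(6,4)=6 f(6,6)=1
Σ_s f(6,s) = 63
P = 63/64 = 63/64

Answer: 63/64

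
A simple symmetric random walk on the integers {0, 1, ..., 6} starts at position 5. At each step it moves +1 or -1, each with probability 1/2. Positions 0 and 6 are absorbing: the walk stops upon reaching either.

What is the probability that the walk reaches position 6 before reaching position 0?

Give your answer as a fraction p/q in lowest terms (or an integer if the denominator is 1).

Symmetric walk (p = 1/2): the harmonic-function argument gives P(hit 6 before 0 | start at 5) = a/N.
P = 5/6 = 5/6

Answer: 5/6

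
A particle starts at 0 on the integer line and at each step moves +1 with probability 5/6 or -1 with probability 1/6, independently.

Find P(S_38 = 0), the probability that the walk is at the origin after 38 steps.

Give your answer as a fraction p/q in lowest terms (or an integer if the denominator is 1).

To be at 0 after 38 steps: need exactly 19 steps of +1 and 19 of -1.
Number of such sequences: C(38,19) = 35345263800
Each has probability (5/6)^19 · (1/6)^19 = 19073486328125/371319292745659279662190166016
P = 35345263800 · 19073486328125/371319292745659279662190166016 = 28089891910552978515625/15471637197735803319257923584

Answer: 28089891910552978515625/15471637197735803319257923584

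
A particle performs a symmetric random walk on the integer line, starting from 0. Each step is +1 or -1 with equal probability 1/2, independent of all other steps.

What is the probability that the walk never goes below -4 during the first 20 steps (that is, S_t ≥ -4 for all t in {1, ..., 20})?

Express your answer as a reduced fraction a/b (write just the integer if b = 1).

Let f(t,s) = #length-t paths at position s with S_1..S_t all ≥ -4.
f(t,s) = f(t-1,s-1) + f(t-1,s+1) for s ≥ -4; f(t,s) = 0 for s < -4.
t=0: f(0,0)=1
t=1: f(1,-1)=1 f(1,1)=1
t=2: f(2,-2)=1 f(2,0)=2 f(2,2)=1
t=3: f(3,-3)=1 f(3,-1)=3 f(3,1)=3 f(3,3)=1
t=4: f(4,-4)=1 f(4,-2)=4 f(4,0)=6 f(4,2)=4 f(4,4)=1
t=5: f(5,-3)=5 f(5,-1)=10 f(5,1)=10 f(5,3)=5 f(5,5)=1
t=6: f(6,-4)=5 f(6,-2)=15 f(6,0)=20 f(6,2)=15 f(6,4)=6 f(6,6)=1
t=7: f(7,-3)=20 f(7,-1)=35 f(7,1)=35 f(7,3)=21 f(7,5)=7 f(7,7)=1
t=8: f(8,-4)=20 f(8,-2)=55 f(8,0)=70 f(8,2)=56 f(8,4)=28 f(8,6)=8 f(8,8)=1
t=9: f(9,-3)=75 f(9,-1)=125 f(9,1)=126 f(9,3)=84 f(9,5)=36 f(9,7)=9 f(9,9)=1
t=10: f(10,-4)=75 f(10,-2)=200 f(10,0)=251 f(10,2)=210 f(10,4)=120 f(10,6)=45 f(10,8)=10 f(10,10)=1
t=11: f(11,-3)=275 f(11,-1)=451 f(11,1)=461 f(11,3)=330 f(11,5)=165 f(11,7)=55 f(11,9)=11 f(11,11)=1
t=12: f(12,-4)=275 f(12,-2)=726 f(12,0)=912 f(12,2)=791 f(12,4)=495 f(12,6)=220 f(12,8)=66 f(12,10)=12 f(12,12)=1
t=13: f(13,-3)=1001 f(13,-1)=1638 f(13,1)=1703 f(13,3)=1286 f(13,5)=715 f(13,7)=286 f(13,9)=78 f(13,11)=13 f(13,13)=1
t=14: f(14,-4)=1001 f(14,-2)=2639 f(14,0)=3341 f(14,2)=2989 f(14,4)=2001 f(14,6)=1001 f(14,8)=364 f(14,10)=91 f(14,12)=14 f(14,14)=1
t=15: f(15,-3)=3640 f(15,-1)=5980 f(15,1)=6330 f(15,3)=4990 f(15,5)=3002 f(15,7)=1365 f(15,9)=455 f(15,11)=105 f(15,13)=15 f(15,15)=1
t=16: f(16,-4)=3640 f(16,-2)=9620 f(16,0)=12310 f(16,2)=11320 f(16,4)=7992 f(16,6)=4367 f(16,8)=1820 f(16,10)=560 f(16,12)=120 f(16,14)=16 f(16,16)=1
t=17: f(17,-3)=13260 f(17,-1)=21930 f(17,1)=23630 f(17,3)=19312 f(17,5)=12359 f(17,7)=6187 f(17,9)=2380 f(17,11)=680 f(17,13)=136 f(17,15)=17 f(17,17)=1
t=18: f(18,-4)=13260 f(18,-2)=35190 f(18,0)=45560 f(18,2)=42942 f(18,4)=31671 f(18,6)=18546 f(18,8)=8567 f(18,10)=3060 f(18,12)=816 f(18,14)=153 f(18,16)=18 f(18,18)=1
t=19: f(19,-3)=48450 f(19,-1)=80750 f(19,1)=88502 f(19,3)=74613 f(19,5)=50217 f(19,7)=27113 f(19,9)=11627 f(19,11)=3876 f(19,13)=969 f(19,15)=171 f(19,17)=19 f(19,19)=1
t=20: f(20,-4)=48450 f(20,-2)=129200 f(20,0)=169252 f(20,2)=163115 f(20,4)=124830 f(20,6)=77330 f(20,8)=38740 f(20,10)=15503 f(20,12)=4845 f(20,14)=1140 f(20,16)=190 f(20,18)=20 f(20,20)=1
Σ_s f(20,s) = 772616
P = 772616/1048576 = 96577/131072

Answer: 96577/131072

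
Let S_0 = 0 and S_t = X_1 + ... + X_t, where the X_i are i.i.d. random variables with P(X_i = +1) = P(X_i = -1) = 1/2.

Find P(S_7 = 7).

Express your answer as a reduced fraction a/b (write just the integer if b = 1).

To reach position 7 after 7 steps: need 7 steps of +1 and 0 of -1.
Favorable paths: C(7,7) = 1
Total paths: 2^7 = 128
P = 1/128 = 1/128

Answer: 1/128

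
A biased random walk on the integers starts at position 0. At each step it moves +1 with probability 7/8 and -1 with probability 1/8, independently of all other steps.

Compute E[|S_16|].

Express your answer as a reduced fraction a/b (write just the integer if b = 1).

Answer: 105554559305619/8796093022208

Derivation:
S_16 takes values m ≡ 0 (mod 2) with |m| ≤ 16; P(S_16=m) = C(16,(16+m)/2) · (7/8)^((16+m)/2) · (1/8)^((16-m)/2).
Distribution: P(S=-16)=1/281474976710656, P(S=-14)=7/17592186044416, P(S=-12)=735/35184372088832, P(S=-10)=12005/17592186044416, P(S=-8)=1092455/70368744177664, P(S=-6)=4588311/17592186044416, P(S=-4)=117766649/35184372088832, P(S=-2)=588833245/17592186044416, P(S=0)=37096494435/140737488355328, P(S=2)=28852829005/17592186044416, P(S=4)=282757724249/35184372088832, P(S=6)=539810200839/17592186044416, P(S=8)=6297785676455/70368744177664, P(S=10)=3391115364245/17592186044416, P(S=12)=10173346092735/35184372088832, P(S=14)=4747561509943/17592186044416, P(S=16)=33232930569601/281474976710656
E[|S_16|] = Σ_m |m|·P(S_16=m) = 105554559305619/8796093022208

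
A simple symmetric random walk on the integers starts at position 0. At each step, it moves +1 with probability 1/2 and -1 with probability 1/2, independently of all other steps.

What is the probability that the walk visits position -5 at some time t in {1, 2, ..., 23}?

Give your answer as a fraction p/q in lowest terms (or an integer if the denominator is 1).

Answer: 1289565/4194304

Derivation:
Count via complement. Let g(t,s) = #length-t paths at position s with S_1..S_t all ≠ -5.
g(t,s) = g(t-1,s-1) + g(t-1,s+1) for s ≠ -5; g(t,-5) = 0.
t=0: g(0,0)=1
t=1: g(1,-1)=1 g(1,1)=1
t=2: g(2,-2)=1 g(2,0)=2 g(2,2)=1
t=3: g(3,-3)=1 g(3,-1)=3 g(3,1)=3 g(3,3)=1
t=4: g(4,-4)=1 g(4,-2)=4 g(4,0)=6 g(4,2)=4 g(4,4)=1
t=5: g(5,-3)=5 g(5,-1)=10 g(5,1)=10 g(5,3)=5 g(5,5)=1
t=6: g(6,-4)=5 g(6,-2)=15 g(6,0)=20 g(6,2)=15 g(6,4)=6 g(6,6)=1
t=7: g(7,-3)=20 g(7,-1)=35 g(7,1)=35 g(7,3)=21 g(7,5)=7 g(7,7)=1
t=8: g(8,-4)=20 g(8,-2)=55 g(8,0)=70 g(8,2)=56 g(8,4)=28 g(8,6)=8 g(8,8)=1
t=9: g(9,-3)=75 g(9,-1)=125 g(9,1)=126 g(9,3)=84 g(9,5)=36 g(9,7)=9 g(9,9)=1
t=10: g(10,-4)=75 g(10,-2)=200 g(10,0)=251 g(10,2)=210 g(10,4)=120 g(10,6)=45 g(10,8)=10 g(10,10)=1
t=11: g(11,-3)=275 g(11,-1)=451 g(11,1)=461 g(11,3)=330 g(11,5)=165 g(11,7)=55 g(11,9)=11 g(11,11)=1
t=12: g(12,-4)=275 g(12,-2)=726 g(12,0)=912 g(12,2)=791 g(12,4)=495 g(12,6)=220 g(12,8)=66 g(12,10)=12 g(12,12)=1
t=13: g(13,-3)=1001 g(13,-1)=1638 g(13,1)=1703 g(13,3)=1286 g(13,5)=715 g(13,7)=286 g(13,9)=78 g(13,11)=13 g(13,13)=1
t=14: g(14,-4)=1001 g(14,-2)=2639 g(14,0)=3341 g(14,2)=2989 g(14,4)=2001 g(14,6)=1001 g(14,8)=364 g(14,10)=91 g(14,12)=14 g(14,14)=1
t=15: g(15,-3)=3640 g(15,-1)=5980 g(15,1)=6330 g(15,3)=4990 g(15,5)=3002 g(15,7)=1365 g(15,9)=455 g(15,11)=105 g(15,13)=15 g(15,15)=1
t=16: g(16,-4)=3640 g(16,-2)=9620 g(16,0)=12310 g(16,2)=11320 g(16,4)=7992 g(16,6)=4367 g(16,8)=1820 g(16,10)=560 g(16,12)=120 g(16,14)=16 g(16,16)=1
t=17: g(17,-3)=13260 g(17,-1)=21930 g(17,1)=23630 g(17,3)=19312 g(17,5)=12359 g(17,7)=6187 g(17,9)=2380 g(17,11)=680 g(17,13)=136 g(17,15)=17 g(17,17)=1
t=18: g(18,-4)=13260 g(18,-2)=35190 g(18,0)=45560 g(18,2)=42942 g(18,4)=31671 g(18,6)=18546 g(18,8)=8567 g(18,10)=3060 g(18,12)=816 g(18,14)=153 g(18,16)=18 g(18,18)=1
t=19: g(19,-3)=48450 g(19,-1)=80750 g(19,1)=88502 g(19,3)=74613 g(19,5)=50217 g(19,7)=27113 g(19,9)=11627 g(19,11)=3876 g(19,13)=969 g(19,15)=171 g(19,17)=19 g(19,19)=1
t=20: g(20,-4)=48450 g(20,-2)=129200 g(20,0)=169252 g(20,2)=163115 g(20,4)=124830 g(20,6)=77330 g(20,8)=38740 g(20,10)=15503 g(20,12)=4845 g(20,14)=1140 g(20,16)=190 g(20,18)=20 g(20,20)=1
t=21: g(21,-3)=177650 g(21,-1)=298452 g(21,1)=332367 g(21,3)=287945 g(21,5)=202160 g(21,7)=116070 g(21,9)=54243 g(21,11)=20348 g(21,13)=5985 g(21,15)=1330 g(21,17)=210 g(21,19)=21 g(21,21)=1
t=22: g(22,-4)=177650 g(22,-2)=476102 g(22,0)=630819 g(22,2)=620312 g(22,4)=490105 g(22,6)=318230 g(22,8)=170313 g(22,10)=74591 g(22,12)=26333 g(22,14)=7315 g(22,16)=1540 g(22,18)=231 g(22,20)=22 g(22,22)=1
t=23: g(23,-3)=653752 g(23,-1)=1106921 g(23,1)=1251131 g(23,3)=1110417 g(23,5)=808335 g(23,7)=488543 g(23,9)=244904 g(23,11)=100924 g(23,13)=33648 g(23,15)=8855 g(23,17)=1771 g(23,19)=253 g(23,21)=23 g(23,23)=1
Paths never hitting -5: Σ_s g(23,s) = 5809478
Paths hitting -5: 2^23 - 5809478 = 2579130
P = 2579130/8388608 = 1289565/4194304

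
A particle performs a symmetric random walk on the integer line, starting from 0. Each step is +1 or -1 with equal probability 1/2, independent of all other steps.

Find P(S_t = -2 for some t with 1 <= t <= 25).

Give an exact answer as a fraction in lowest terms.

Count via complement. Let g(t,s) = #length-t paths at position s with S_1..S_t all ≠ -2.
g(t,s) = g(t-1,s-1) + g(t-1,s+1) for s ≠ -2; g(t,-2) = 0.
t=0: g(0,0)=1
t=1: g(1,-1)=1 g(1,1)=1
t=2: g(2,0)=2 g(2,2)=1
t=3: g(3,-1)=2 g(3,1)=3 g(3,3)=1
t=4: g(4,0)=5 g(4,2)=4 g(4,4)=1
t=5: g(5,-1)=5 g(5,1)=9 g(5,3)=5 g(5,5)=1
t=6: g(6,0)=14 g(6,2)=14 g(6,4)=6 g(6,6)=1
t=7: g(7,-1)=14 g(7,1)=28 g(7,3)=20 g(7,5)=7 g(7,7)=1
t=8: g(8,0)=42 g(8,2)=48 g(8,4)=27 g(8,6)=8 g(8,8)=1
t=9: g(9,-1)=42 g(9,1)=90 g(9,3)=75 g(9,5)=35 g(9,7)=9 g(9,9)=1
t=10: g(10,0)=132 g(10,2)=165 g(10,4)=110 g(10,6)=44 g(10,8)=10 g(10,10)=1
t=11: g(11,-1)=132 g(11,1)=297 g(11,3)=275 g(11,5)=154 g(11,7)=54 g(11,9)=11 g(11,11)=1
t=12: g(12,0)=429 g(12,2)=572 g(12,4)=429 g(12,6)=208 g(12,8)=65 g(12,10)=12 g(12,12)=1
t=13: g(13,-1)=429 g(13,1)=1001 g(13,3)=1001 g(13,5)=637 g(13,7)=273 g(13,9)=77 g(13,11)=13 g(13,13)=1
t=14: g(14,0)=1430 g(14,2)=2002 g(14,4)=1638 g(14,6)=910 g(14,8)=350 g(14,10)=90 g(14,12)=14 g(14,14)=1
t=15: g(15,-1)=1430 g(15,1)=3432 g(15,3)=3640 g(15,5)=2548 g(15,7)=1260 g(15,9)=440 g(15,11)=104 g(15,13)=15 g(15,15)=1
t=16: g(16,0)=4862 g(16,2)=7072 g(16,4)=6188 g(16,6)=3808 g(16,8)=1700 g(16,10)=544 g(16,12)=119 g(16,14)=16 g(16,16)=1
t=17: g(17,-1)=4862 g(17,1)=11934 g(17,3)=13260 g(17,5)=9996 g(17,7)=5508 g(17,9)=2244 g(17,11)=663 g(17,13)=135 g(17,15)=17 g(17,17)=1
t=18: g(18,0)=16796 g(18,2)=25194 g(18,4)=23256 g(18,6)=15504 g(18,8)=7752 g(18,10)=2907 g(18,12)=798 g(18,14)=152 g(18,16)=18 g(18,18)=1
t=19: g(19,-1)=16796 g(19,1)=41990 g(19,3)=48450 g(19,5)=38760 g(19,7)=23256 g(19,9)=10659 g(19,11)=3705 g(19,13)=950 g(19,15)=170 g(19,17)=19 g(19,19)=1
t=20: g(20,0)=58786 g(20,2)=90440 g(20,4)=87210 g(20,6)=62016 g(20,8)=33915 g(20,10)=14364 g(20,12)=4655 g(20,14)=1120 g(20,16)=189 g(20,18)=20 g(20,20)=1
t=21: g(21,-1)=58786 g(21,1)=149226 g(21,3)=177650 g(21,5)=149226 g(21,7)=95931 g(21,9)=48279 g(21,11)=19019 g(21,13)=5775 g(21,15)=1309 g(21,17)=209 g(21,19)=21 g(21,21)=1
t=22: g(22,0)=208012 g(22,2)=326876 g(22,4)=326876 g(22,6)=245157 g(22,8)=144210 g(22,10)=67298 g(22,12)=24794 g(22,14)=7084 g(22,16)=1518 g(22,18)=230 g(22,20)=22 g(22,22)=1
t=23: g(23,-1)=208012 g(23,1)=534888 g(23,3)=653752 g(23,5)=572033 g(23,7)=389367 g(23,9)=211508 g(23,11)=92092 g(23,13)=31878 g(23,15)=8602 g(23,17)=1748 g(23,19)=252 g(23,21)=23 g(23,23)=1
t=24: g(24,0)=742900 g(24,2)=1188640 g(24,4)=1225785 g(24,6)=961400 g(24,8)=600875 g(24,10)=303600 g(24,12)=123970 g(24,14)=40480 g(24,16)=10350 g(24,18)=2000 g(24,20)=275 g(24,22)=24 g(24,24)=1
t=25: g(25,-1)=742900 g(25,1)=1931540 g(25,3)=2414425 g(25,5)=2187185 g(25,7)=1562275 g(25,9)=904475 g(25,11)=427570 g(25,13)=164450 g(25,15)=50830 g(25,17)=12350 g(25,19)=2275 g(25,21)=299 g(25,23)=25 g(25,25)=1
Paths never hitting -2: Σ_s g(25,s) = 10400600
Paths hitting -2: 2^25 - 10400600 = 23153832
P = 23153832/33554432 = 2894229/4194304

Answer: 2894229/4194304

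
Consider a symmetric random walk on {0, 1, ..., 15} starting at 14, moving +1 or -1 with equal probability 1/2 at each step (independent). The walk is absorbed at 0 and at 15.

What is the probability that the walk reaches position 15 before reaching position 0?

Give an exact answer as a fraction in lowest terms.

Answer: 14/15

Derivation:
Symmetric walk (p = 1/2): the harmonic-function argument gives P(hit 15 before 0 | start at 14) = a/N.
P = 14/15 = 14/15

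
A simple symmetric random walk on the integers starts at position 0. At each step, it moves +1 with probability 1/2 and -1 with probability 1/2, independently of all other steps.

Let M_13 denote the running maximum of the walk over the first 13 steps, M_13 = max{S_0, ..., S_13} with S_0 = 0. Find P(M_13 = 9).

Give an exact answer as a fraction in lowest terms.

Answer: 39/4096

Derivation:
Let M_13 = max(S_0,...,S_13). Use the reflection principle: for j ≥ 1, #{paths with M_13 ≥ j} = #{S_13 ≥ j} + #{S_13 ≥ j+1}.
By reflection, #{M_13 ≥ 9} = #{S_13 ≥ 9} + #{S_13 ≥ 10} = 92 + 14 = 106.
#{M_13 ≥ 10} = #{S_13 ≥ 10} + #{S_13 ≥ 11} = 14 + 14 = 28.
#{M_13 = 9} = 106 - 28 = 78.
P(M_13 = 9) = 78/8192 = 39/4096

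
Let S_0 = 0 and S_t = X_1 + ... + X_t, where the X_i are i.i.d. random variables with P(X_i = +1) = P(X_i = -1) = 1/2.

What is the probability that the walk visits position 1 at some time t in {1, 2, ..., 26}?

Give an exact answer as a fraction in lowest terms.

Answer: 7088533/8388608

Derivation:
Count via complement. Let g(t,s) = #length-t paths at position s with S_1..S_t all ≠ 1.
g(t,s) = g(t-1,s-1) + g(t-1,s+1) for s ≠ 1; g(t,1) = 0.
t=0: g(0,0)=1
t=1: g(1,-1)=1
t=2: g(2,-2)=1 g(2,0)=1
t=3: g(3,-3)=1 g(3,-1)=2
t=4: g(4,-4)=1 g(4,-2)=3 g(4,0)=2
t=5: g(5,-5)=1 g(5,-3)=4 g(5,-1)=5
t=6: g(6,-6)=1 g(6,-4)=5 g(6,-2)=9 g(6,0)=5
t=7: g(7,-7)=1 g(7,-5)=6 g(7,-3)=14 g(7,-1)=14
t=8: g(8,-8)=1 g(8,-6)=7 g(8,-4)=20 g(8,-2)=28 g(8,0)=14
t=9: g(9,-9)=1 g(9,-7)=8 g(9,-5)=27 g(9,-3)=48 g(9,-1)=42
t=10: g(10,-10)=1 g(10,-8)=9 g(10,-6)=35 g(10,-4)=75 g(10,-2)=90 g(10,0)=42
t=11: g(11,-11)=1 g(11,-9)=10 g(11,-7)=44 g(11,-5)=110 g(11,-3)=165 g(11,-1)=132
t=12: g(12,-12)=1 g(12,-10)=11 g(12,-8)=54 g(12,-6)=154 g(12,-4)=275 g(12,-2)=297 g(12,0)=132
t=13: g(13,-13)=1 g(13,-11)=12 g(13,-9)=65 g(13,-7)=208 g(13,-5)=429 g(13,-3)=572 g(13,-1)=429
t=14: g(14,-14)=1 g(14,-12)=13 g(14,-10)=77 g(14,-8)=273 g(14,-6)=637 g(14,-4)=1001 g(14,-2)=1001 g(14,0)=429
t=15: g(15,-15)=1 g(15,-13)=14 g(15,-11)=90 g(15,-9)=350 g(15,-7)=910 g(15,-5)=1638 g(15,-3)=2002 g(15,-1)=1430
t=16: g(16,-16)=1 g(16,-14)=15 g(16,-12)=104 g(16,-10)=440 g(16,-8)=1260 g(16,-6)=2548 g(16,-4)=3640 g(16,-2)=3432 g(16,0)=1430
t=17: g(17,-17)=1 g(17,-15)=16 g(17,-13)=119 g(17,-11)=544 g(17,-9)=1700 g(17,-7)=3808 g(17,-5)=6188 g(17,-3)=7072 g(17,-1)=4862
t=18: g(18,-18)=1 g(18,-16)=17 g(18,-14)=135 g(18,-12)=663 g(18,-10)=2244 g(18,-8)=5508 g(18,-6)=9996 g(18,-4)=13260 g(18,-2)=11934 g(18,0)=4862
t=19: g(19,-19)=1 g(19,-17)=18 g(19,-15)=152 g(19,-13)=798 g(19,-11)=2907 g(19,-9)=7752 g(19,-7)=15504 g(19,-5)=23256 g(19,-3)=25194 g(19,-1)=16796
t=20: g(20,-20)=1 g(20,-18)=19 g(20,-16)=170 g(20,-14)=950 g(20,-12)=3705 g(20,-10)=10659 g(20,-8)=23256 g(20,-6)=38760 g(20,-4)=48450 g(20,-2)=41990 g(20,0)=16796
t=21: g(21,-21)=1 g(21,-19)=20 g(21,-17)=189 g(21,-15)=1120 g(21,-13)=4655 g(21,-11)=14364 g(21,-9)=33915 g(21,-7)=62016 g(21,-5)=87210 g(21,-3)=90440 g(21,-1)=58786
t=22: g(22,-22)=1 g(22,-20)=21 g(22,-18)=209 g(22,-16)=1309 g(22,-14)=5775 g(22,-12)=19019 g(22,-10)=48279 g(22,-8)=95931 g(22,-6)=149226 g(22,-4)=177650 g(22,-2)=149226 g(22,0)=58786
t=23: g(23,-23)=1 g(23,-21)=22 g(23,-19)=230 g(23,-17)=1518 g(23,-15)=7084 g(23,-13)=24794 g(23,-11)=67298 g(23,-9)=144210 g(23,-7)=245157 g(23,-5)=326876 g(23,-3)=326876 g(23,-1)=208012
t=24: g(24,-24)=1 g(24,-22)=23 g(24,-20)=252 g(24,-18)=1748 g(24,-16)=8602 g(24,-14)=31878 g(24,-12)=92092 g(24,-10)=211508 g(24,-8)=389367 g(24,-6)=572033 g(24,-4)=653752 g(24,-2)=534888 g(24,0)=208012
t=25: g(25,-25)=1 g(25,-23)=24 g(25,-21)=275 g(25,-19)=2000 g(25,-17)=10350 g(25,-15)=40480 g(25,-13)=123970 g(25,-11)=303600 g(25,-9)=600875 g(25,-7)=961400 g(25,-5)=1225785 g(25,-3)=1188640 g(25,-1)=742900
t=26: g(26,-26)=1 g(26,-24)=25 g(26,-22)=299 g(26,-20)=2275 g(26,-18)=12350 g(26,-16)=50830 g(26,-14)=164450 g(26,-12)=427570 g(26,-10)=904475 g(26,-8)=1562275 g(26,-6)=2187185 g(26,-4)=2414425 g(26,-2)=1931540 g(26,0)=742900
Paths never hitting 1: Σ_s g(26,s) = 10400600
Paths hitting 1: 2^26 - 10400600 = 56708264
P = 56708264/67108864 = 7088533/8388608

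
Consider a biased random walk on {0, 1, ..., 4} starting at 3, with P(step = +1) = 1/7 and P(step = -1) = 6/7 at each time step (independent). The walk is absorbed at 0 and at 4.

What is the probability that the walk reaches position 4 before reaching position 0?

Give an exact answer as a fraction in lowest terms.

Biased walk: p = 1/7, q = 6/7, r = q/p = 6
Gambler's ruin: P(hit 4 before 0 | start at 3) = (1 - r^a)/(1 - r^N)
r^3 = 216; r^4 = 1296
P = (1 - 216) / (1 - 1296) = -215 / -1295 = 43/259

Answer: 43/259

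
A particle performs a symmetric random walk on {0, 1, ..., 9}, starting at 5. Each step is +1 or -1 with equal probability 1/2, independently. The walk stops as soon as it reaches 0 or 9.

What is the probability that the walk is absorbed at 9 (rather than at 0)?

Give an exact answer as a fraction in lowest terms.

Answer: 5/9

Derivation:
Symmetric walk (p = 1/2): the harmonic-function argument gives P(hit 9 before 0 | start at 5) = a/N.
P = 5/9 = 5/9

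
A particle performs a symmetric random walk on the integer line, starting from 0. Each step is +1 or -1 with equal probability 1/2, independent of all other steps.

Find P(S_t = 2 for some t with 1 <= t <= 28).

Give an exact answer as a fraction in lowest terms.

Count via complement. Let g(t,s) = #length-t paths at position s with S_1..S_t all ≠ 2.
g(t,s) = g(t-1,s-1) + g(t-1,s+1) for s ≠ 2; g(t,2) = 0.
t=0: g(0,0)=1
t=1: g(1,-1)=1 g(1,1)=1
t=2: g(2,-2)=1 g(2,0)=2
t=3: g(3,-3)=1 g(3,-1)=3 g(3,1)=2
t=4: g(4,-4)=1 g(4,-2)=4 g(4,0)=5
t=5: g(5,-5)=1 g(5,-3)=5 g(5,-1)=9 g(5,1)=5
t=6: g(6,-6)=1 g(6,-4)=6 g(6,-2)=14 g(6,0)=14
t=7: g(7,-7)=1 g(7,-5)=7 g(7,-3)=20 g(7,-1)=28 g(7,1)=14
t=8: g(8,-8)=1 g(8,-6)=8 g(8,-4)=27 g(8,-2)=48 g(8,0)=42
t=9: g(9,-9)=1 g(9,-7)=9 g(9,-5)=35 g(9,-3)=75 g(9,-1)=90 g(9,1)=42
t=10: g(10,-10)=1 g(10,-8)=10 g(10,-6)=44 g(10,-4)=110 g(10,-2)=165 g(10,0)=132
t=11: g(11,-11)=1 g(11,-9)=11 g(11,-7)=54 g(11,-5)=154 g(11,-3)=275 g(11,-1)=297 g(11,1)=132
t=12: g(12,-12)=1 g(12,-10)=12 g(12,-8)=65 g(12,-6)=208 g(12,-4)=429 g(12,-2)=572 g(12,0)=429
t=13: g(13,-13)=1 g(13,-11)=13 g(13,-9)=77 g(13,-7)=273 g(13,-5)=637 g(13,-3)=1001 g(13,-1)=1001 g(13,1)=429
t=14: g(14,-14)=1 g(14,-12)=14 g(14,-10)=90 g(14,-8)=350 g(14,-6)=910 g(14,-4)=1638 g(14,-2)=2002 g(14,0)=1430
t=15: g(15,-15)=1 g(15,-13)=15 g(15,-11)=104 g(15,-9)=440 g(15,-7)=1260 g(15,-5)=2548 g(15,-3)=3640 g(15,-1)=3432 g(15,1)=1430
t=16: g(16,-16)=1 g(16,-14)=16 g(16,-12)=119 g(16,-10)=544 g(16,-8)=1700 g(16,-6)=3808 g(16,-4)=6188 g(16,-2)=7072 g(16,0)=4862
t=17: g(17,-17)=1 g(17,-15)=17 g(17,-13)=135 g(17,-11)=663 g(17,-9)=2244 g(17,-7)=5508 g(17,-5)=9996 g(17,-3)=13260 g(17,-1)=11934 g(17,1)=4862
t=18: g(18,-18)=1 g(18,-16)=18 g(18,-14)=152 g(18,-12)=798 g(18,-10)=2907 g(18,-8)=7752 g(18,-6)=15504 g(18,-4)=23256 g(18,-2)=25194 g(18,0)=16796
t=19: g(19,-19)=1 g(19,-17)=19 g(19,-15)=170 g(19,-13)=950 g(19,-11)=3705 g(19,-9)=10659 g(19,-7)=23256 g(19,-5)=38760 g(19,-3)=48450 g(19,-1)=41990 g(19,1)=16796
t=20: g(20,-20)=1 g(20,-18)=20 g(20,-16)=189 g(20,-14)=1120 g(20,-12)=4655 g(20,-10)=14364 g(20,-8)=33915 g(20,-6)=62016 g(20,-4)=87210 g(20,-2)=90440 g(20,0)=58786
t=21: g(21,-21)=1 g(21,-19)=21 g(21,-17)=209 g(21,-15)=1309 g(21,-13)=5775 g(21,-11)=19019 g(21,-9)=48279 g(21,-7)=95931 g(21,-5)=149226 g(21,-3)=177650 g(21,-1)=149226 g(21,1)=58786
t=22: g(22,-22)=1 g(22,-20)=22 g(22,-18)=230 g(22,-16)=1518 g(22,-14)=7084 g(22,-12)=24794 g(22,-10)=67298 g(22,-8)=144210 g(22,-6)=245157 g(22,-4)=326876 g(22,-2)=326876 g(22,0)=208012
t=23: g(23,-23)=1 g(23,-21)=23 g(23,-19)=252 g(23,-17)=1748 g(23,-15)=8602 g(23,-13)=31878 g(23,-11)=92092 g(23,-9)=211508 g(23,-7)=389367 g(23,-5)=572033 g(23,-3)=653752 g(23,-1)=534888 g(23,1)=208012
t=24: g(24,-24)=1 g(24,-22)=24 g(24,-20)=275 g(24,-18)=2000 g(24,-16)=10350 g(24,-14)=40480 g(24,-12)=123970 g(24,-10)=303600 g(24,-8)=600875 g(24,-6)=961400 g(24,-4)=1225785 g(24,-2)=1188640 g(24,0)=742900
t=25: g(25,-25)=1 g(25,-23)=25 g(25,-21)=299 g(25,-19)=2275 g(25,-17)=12350 g(25,-15)=50830 g(25,-13)=164450 g(25,-11)=427570 g(25,-9)=904475 g(25,-7)=1562275 g(25,-5)=2187185 g(25,-3)=2414425 g(25,-1)=1931540 g(25,1)=742900
t=26: g(26,-26)=1 g(26,-24)=26 g(26,-22)=324 g(26,-20)=2574 g(26,-18)=14625 g(26,-16)=63180 g(26,-14)=215280 g(26,-12)=592020 g(26,-10)=1332045 g(26,-8)=2466750 g(26,-6)=3749460 g(26,-4)=4601610 g(26,-2)=4345965 g(26,0)=2674440
t=27: g(27,-27)=1 g(27,-25)=27 g(27,-23)=350 g(27,-21)=2898 g(27,-19)=17199 g(27,-17)=77805 g(27,-15)=278460 g(27,-13)=807300 g(27,-11)=1924065 g(27,-9)=3798795 g(27,-7)=6216210 g(27,-5)=8351070 g(27,-3)=8947575 g(27,-1)=7020405 g(27,1)=2674440
t=28: g(28,-28)=1 g(28,-26)=28 g(28,-24)=377 g(28,-22)=3248 g(28,-20)=20097 g(28,-18)=95004 g(28,-16)=356265 g(28,-14)=1085760 g(28,-12)=2731365 g(28,-10)=5722860 g(28,-8)=10015005 g(28,-6)=14567280 g(28,-4)=17298645 g(28,-2)=15967980 g(28,0)=9694845
Paths never hitting 2: Σ_s g(28,s) = 77558760
Paths hitting 2: 2^28 - 77558760 = 190876696
P = 190876696/268435456 = 23859587/33554432

Answer: 23859587/33554432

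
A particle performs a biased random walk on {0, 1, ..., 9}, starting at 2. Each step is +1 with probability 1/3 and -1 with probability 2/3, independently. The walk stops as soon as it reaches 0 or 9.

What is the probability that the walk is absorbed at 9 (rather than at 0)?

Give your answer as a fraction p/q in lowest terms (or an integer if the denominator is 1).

Biased walk: p = 1/3, q = 2/3, r = q/p = 2
Gambler's ruin: P(hit 9 before 0 | start at 2) = (1 - r^a)/(1 - r^N)
r^2 = 4; r^9 = 512
P = (1 - 4) / (1 - 512) = -3 / -511 = 3/511

Answer: 3/511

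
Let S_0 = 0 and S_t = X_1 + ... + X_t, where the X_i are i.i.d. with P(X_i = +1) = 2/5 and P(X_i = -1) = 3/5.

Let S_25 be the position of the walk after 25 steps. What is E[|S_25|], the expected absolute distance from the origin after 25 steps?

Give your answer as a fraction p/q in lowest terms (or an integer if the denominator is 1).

S_25 takes values m ≡ 1 (mod 2) with |m| ≤ 25; P(S_25=m) = C(25,(25+m)/2) · (2/5)^((25+m)/2) · (3/5)^((25-m)/2).
Distribution: P(S=-25)=847288609443/298023223876953125, P(S=-23)=564859072962/11920928955078125, P(S=-21)=4518872583696/11920928955078125, P(S=-19)=23096459872224/11920928955078125, P(S=-17)=84687019531488/11920928955078125, P(S=-15)=1185618273440832/59604644775390625, P(S=-13)=526941454862592/11920928955078125, P(S=-11)=953513108798976/11920928955078125, P(S=-9)=1430269663198464/11920928955078125, P(S=-7)=1801080316620288/11920928955078125, P(S=-5)=9605761688641536/59604644775390625, P(S=-3)=1746502125207552/11920928955078125, P(S=-1)=1358390541828096/11920928955078125, P(S=1)=905593694552064/11920928955078125, P(S=3)=517482111172608/11920928955078125, P(S=5)=1264956271755264/59604644775390625, P(S=7)=105413022646272/11920928955078125, P(S=9)=37204596228096/11920928955078125, P(S=11)=11023584067584/11920928955078125, P(S=13)=2707546963968/11920928955078125, P(S=15)=2707546963968/59604644775390625, P(S=17)=85953871872/11920928955078125, P(S=19)=10418651136/11920928955078125, P(S=21)=905969664/11920928955078125, P(S=23)=50331648/11920928955078125, P(S=25)=33554432/298023223876953125
E[|S_25|] = Σ_m |m|·P(S_25=m) = 13905724310001133/2384185791015625

Answer: 13905724310001133/2384185791015625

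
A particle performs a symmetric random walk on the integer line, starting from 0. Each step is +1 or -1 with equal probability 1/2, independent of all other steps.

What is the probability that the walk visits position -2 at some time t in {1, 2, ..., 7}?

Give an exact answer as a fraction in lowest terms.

Answer: 29/64

Derivation:
Count via complement. Let g(t,s) = #length-t paths at position s with S_1..S_t all ≠ -2.
g(t,s) = g(t-1,s-1) + g(t-1,s+1) for s ≠ -2; g(t,-2) = 0.
t=0: g(0,0)=1
t=1: g(1,-1)=1 g(1,1)=1
t=2: g(2,0)=2 g(2,2)=1
t=3: g(3,-1)=2 g(3,1)=3 g(3,3)=1
t=4: g(4,0)=5 g(4,2)=4 g(4,4)=1
t=5: g(5,-1)=5 g(5,1)=9 g(5,3)=5 g(5,5)=1
t=6: g(6,0)=14 g(6,2)=14 g(6,4)=6 g(6,6)=1
t=7: g(7,-1)=14 g(7,1)=28 g(7,3)=20 g(7,5)=7 g(7,7)=1
Paths never hitting -2: Σ_s g(7,s) = 70
Paths hitting -2: 2^7 - 70 = 58
P = 58/128 = 29/64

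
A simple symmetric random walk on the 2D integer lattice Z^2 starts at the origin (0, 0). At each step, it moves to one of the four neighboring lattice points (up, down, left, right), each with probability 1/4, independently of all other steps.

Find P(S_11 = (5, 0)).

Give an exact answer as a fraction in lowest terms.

Answer: 27225/4194304

Derivation:
Let h be the number of horizontal steps (so 11-h are vertical). To end at (5,0) need (h+5)/2 right-steps and ((11-h)+0)/2 up-steps.
Sum over h with 5 ≤ h ≤ 11, h ≡ 1 (mod 2), 11-h ≡ 0 (mod 2):
h=5: C(11,5)·C(5,5)·C(6,3) = 462·1·20 = 9240
h=7: C(11,7)·C(7,6)·C(4,2) = 330·7·6 = 13860
h=9: C(11,9)·C(9,7)·C(2,1) = 55·36·2 = 3960
h=11: C(11,11)·C(11,8)·C(0,0) = 1·165·1 = 165
Total favorable: 27225
Total paths: 4^11 = 4194304
P = 27225/4194304 = 27225/4194304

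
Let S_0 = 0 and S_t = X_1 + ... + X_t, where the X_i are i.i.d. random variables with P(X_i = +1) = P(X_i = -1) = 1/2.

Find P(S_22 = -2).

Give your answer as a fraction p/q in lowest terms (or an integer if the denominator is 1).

Answer: 323323/2097152

Derivation:
To reach position -2 after 22 steps: need 10 steps of +1 and 12 of -1.
Favorable paths: C(22,10) = 646646
Total paths: 2^22 = 4194304
P = 646646/4194304 = 323323/2097152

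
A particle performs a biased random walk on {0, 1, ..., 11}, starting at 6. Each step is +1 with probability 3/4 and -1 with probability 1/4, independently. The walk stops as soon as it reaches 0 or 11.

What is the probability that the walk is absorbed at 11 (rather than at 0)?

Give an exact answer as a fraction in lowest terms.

Biased walk: p = 3/4, q = 1/4, r = q/p = 1/3
Gambler's ruin: P(hit 11 before 0 | start at 6) = (1 - r^a)/(1 - r^N)
r^6 = 1/729; r^11 = 1/177147
P = (1 - 1/729) / (1 - 1/177147) = 728/729 / 177146/177147 = 88452/88573

Answer: 88452/88573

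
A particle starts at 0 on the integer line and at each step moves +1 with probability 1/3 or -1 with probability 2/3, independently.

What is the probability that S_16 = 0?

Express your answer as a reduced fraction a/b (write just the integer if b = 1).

Answer: 366080/4782969

Derivation:
To be at 0 after 16 steps: need exactly 8 steps of +1 and 8 of -1.
Number of such sequences: C(16,8) = 12870
Each has probability (1/3)^8 · (2/3)^8 = 256/43046721
P = 12870 · 256/43046721 = 366080/4782969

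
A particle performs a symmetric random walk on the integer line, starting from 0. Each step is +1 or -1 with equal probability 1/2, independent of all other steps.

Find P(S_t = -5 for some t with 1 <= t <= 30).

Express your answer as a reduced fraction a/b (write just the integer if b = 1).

Answer: 194129627/536870912

Derivation:
Count via complement. Let g(t,s) = #length-t paths at position s with S_1..S_t all ≠ -5.
g(t,s) = g(t-1,s-1) + g(t-1,s+1) for s ≠ -5; g(t,-5) = 0.
t=0: g(0,0)=1
t=1: g(1,-1)=1 g(1,1)=1
t=2: g(2,-2)=1 g(2,0)=2 g(2,2)=1
t=3: g(3,-3)=1 g(3,-1)=3 g(3,1)=3 g(3,3)=1
t=4: g(4,-4)=1 g(4,-2)=4 g(4,0)=6 g(4,2)=4 g(4,4)=1
t=5: g(5,-3)=5 g(5,-1)=10 g(5,1)=10 g(5,3)=5 g(5,5)=1
t=6: g(6,-4)=5 g(6,-2)=15 g(6,0)=20 g(6,2)=15 g(6,4)=6 g(6,6)=1
t=7: g(7,-3)=20 g(7,-1)=35 g(7,1)=35 g(7,3)=21 g(7,5)=7 g(7,7)=1
t=8: g(8,-4)=20 g(8,-2)=55 g(8,0)=70 g(8,2)=56 g(8,4)=28 g(8,6)=8 g(8,8)=1
t=9: g(9,-3)=75 g(9,-1)=125 g(9,1)=126 g(9,3)=84 g(9,5)=36 g(9,7)=9 g(9,9)=1
t=10: g(10,-4)=75 g(10,-2)=200 g(10,0)=251 g(10,2)=210 g(10,4)=120 g(10,6)=45 g(10,8)=10 g(10,10)=1
t=11: g(11,-3)=275 g(11,-1)=451 g(11,1)=461 g(11,3)=330 g(11,5)=165 g(11,7)=55 g(11,9)=11 g(11,11)=1
t=12: g(12,-4)=275 g(12,-2)=726 g(12,0)=912 g(12,2)=791 g(12,4)=495 g(12,6)=220 g(12,8)=66 g(12,10)=12 g(12,12)=1
t=13: g(13,-3)=1001 g(13,-1)=1638 g(13,1)=1703 g(13,3)=1286 g(13,5)=715 g(13,7)=286 g(13,9)=78 g(13,11)=13 g(13,13)=1
t=14: g(14,-4)=1001 g(14,-2)=2639 g(14,0)=3341 g(14,2)=2989 g(14,4)=2001 g(14,6)=1001 g(14,8)=364 g(14,10)=91 g(14,12)=14 g(14,14)=1
t=15: g(15,-3)=3640 g(15,-1)=5980 g(15,1)=6330 g(15,3)=4990 g(15,5)=3002 g(15,7)=1365 g(15,9)=455 g(15,11)=105 g(15,13)=15 g(15,15)=1
t=16: g(16,-4)=3640 g(16,-2)=9620 g(16,0)=12310 g(16,2)=11320 g(16,4)=7992 g(16,6)=4367 g(16,8)=1820 g(16,10)=560 g(16,12)=120 g(16,14)=16 g(16,16)=1
t=17: g(17,-3)=13260 g(17,-1)=21930 g(17,1)=23630 g(17,3)=19312 g(17,5)=12359 g(17,7)=6187 g(17,9)=2380 g(17,11)=680 g(17,13)=136 g(17,15)=17 g(17,17)=1
t=18: g(18,-4)=13260 g(18,-2)=35190 g(18,0)=45560 g(18,2)=42942 g(18,4)=31671 g(18,6)=18546 g(18,8)=8567 g(18,10)=3060 g(18,12)=816 g(18,14)=153 g(18,16)=18 g(18,18)=1
t=19: g(19,-3)=48450 g(19,-1)=80750 g(19,1)=88502 g(19,3)=74613 g(19,5)=50217 g(19,7)=27113 g(19,9)=11627 g(19,11)=3876 g(19,13)=969 g(19,15)=171 g(19,17)=19 g(19,19)=1
t=20: g(20,-4)=48450 g(20,-2)=129200 g(20,0)=169252 g(20,2)=163115 g(20,4)=124830 g(20,6)=77330 g(20,8)=38740 g(20,10)=15503 g(20,12)=4845 g(20,14)=1140 g(20,16)=190 g(20,18)=20 g(20,20)=1
t=21: g(21,-3)=177650 g(21,-1)=298452 g(21,1)=332367 g(21,3)=287945 g(21,5)=202160 g(21,7)=116070 g(21,9)=54243 g(21,11)=20348 g(21,13)=5985 g(21,15)=1330 g(21,17)=210 g(21,19)=21 g(21,21)=1
t=22: g(22,-4)=177650 g(22,-2)=476102 g(22,0)=630819 g(22,2)=620312 g(22,4)=490105 g(22,6)=318230 g(22,8)=170313 g(22,10)=74591 g(22,12)=26333 g(22,14)=7315 g(22,16)=1540 g(22,18)=231 g(22,20)=22 g(22,22)=1
t=23: g(23,-3)=653752 g(23,-1)=1106921 g(23,1)=1251131 g(23,3)=1110417 g(23,5)=808335 g(23,7)=488543 g(23,9)=244904 g(23,11)=100924 g(23,13)=33648 g(23,15)=8855 g(23,17)=1771 g(23,19)=253 g(23,21)=23 g(23,23)=1
t=24: g(24,-4)=653752 g(24,-2)=1760673 g(24,0)=2358052 g(24,2)=2361548 g(24,4)=1918752 g(24,6)=1296878 g(24,8)=733447 g(24,10)=345828 g(24,12)=134572 g(24,14)=42503 g(24,16)=10626 g(24,18)=2024 g(24,20)=276 g(24,22)=24 g(24,24)=1
t=25: g(25,-3)=2414425 g(25,-1)=4118725 g(25,1)=4719600 g(25,3)=4280300 g(25,5)=3215630 g(25,7)=2030325 g(25,9)=1079275 g(25,11)=480400 g(25,13)=177075 g(25,15)=53129 g(25,17)=12650 g(25,19)=2300 g(25,21)=300 g(25,23)=25 g(25,25)=1
t=26: g(26,-4)=2414425 g(26,-2)=6533150 g(26,0)=8838325 g(26,2)=8999900 g(26,4)=7495930 g(26,6)=5245955 g(26,8)=3109600 g(26,10)=1559675 g(26,12)=657475 g(26,14)=230204 g(26,16)=65779 g(26,18)=14950 g(26,20)=2600 g(26,22)=325 g(26,24)=26 g(26,26)=1
t=27: g(27,-3)=8947575 g(27,-1)=15371475 g(27,1)=17838225 g(27,3)=16495830 g(27,5)=12741885 g(27,7)=8355555 g(27,9)=4669275 g(27,11)=2217150 g(27,13)=887679 g(27,15)=295983 g(27,17)=80729 g(27,19)=17550 g(27,21)=2925 g(27,23)=351 g(27,25)=27 g(27,27)=1
t=28: g(28,-4)=8947575 g(28,-2)=24319050 g(28,0)=33209700 g(28,2)=34334055 g(28,4)=29237715 g(28,6)=21097440 g(28,8)=13024830 g(28,10)=6886425 g(28,12)=3104829 g(28,14)=1183662 g(28,16)=376712 g(28,18)=98279 g(28,20)=20475 g(28,22)=3276 g(28,24)=378 g(28,26)=28 g(28,28)=1
t=29: g(29,-3)=33266625 g(29,-1)=57528750 g(29,1)=67543755 g(29,3)=63571770 g(29,5)=50335155 g(29,7)=34122270 g(29,9)=19911255 g(29,11)=9991254 g(29,13)=4288491 g(29,15)=1560374 g(29,17)=474991 g(29,19)=118754 g(29,21)=23751 g(29,23)=3654 g(29,25)=406 g(29,27)=29 g(29,29)=1
t=30: g(30,-4)=33266625 g(30,-2)=90795375 g(30,0)=125072505 g(30,2)=131115525 g(30,4)=113906925 g(30,6)=84457425 g(30,8)=54033525 g(30,10)=29902509 g(30,12)=14279745 g(30,14)=5848865 g(30,16)=2035365 g(30,18)=593745 g(30,20)=142505 g(30,22)=27405 g(30,24)=4060 g(30,26)=435 g(30,28)=30 g(30,30)=1
Paths never hitting -5: Σ_s g(30,s) = 685482570
Paths hitting -5: 2^30 - 685482570 = 388259254
P = 388259254/1073741824 = 194129627/536870912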